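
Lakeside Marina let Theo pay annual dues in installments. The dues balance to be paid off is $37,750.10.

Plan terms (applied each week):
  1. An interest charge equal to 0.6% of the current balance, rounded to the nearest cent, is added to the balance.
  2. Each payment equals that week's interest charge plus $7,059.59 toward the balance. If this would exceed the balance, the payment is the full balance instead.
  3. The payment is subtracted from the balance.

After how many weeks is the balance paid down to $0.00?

Week 1: $37,750.10 +$226.50 interest = $37,976.60; pay $7,286.09 → $30,690.51
Week 2: $30,690.51 +$184.14 interest = $30,874.65; pay $7,243.73 → $23,630.92
Week 3: $23,630.92 +$141.79 interest = $23,772.71; pay $7,201.38 → $16,571.33
Week 4: $16,571.33 +$99.43 interest = $16,670.76; pay $7,159.02 → $9,511.74
Week 5: $9,511.74 +$57.07 interest = $9,568.81; pay $7,116.66 → $2,452.15
Week 6: $2,452.15 +$14.71 interest = $2,466.86; pay $2,466.86 → $0.00
Balance reaches $0.00 in week 6.

6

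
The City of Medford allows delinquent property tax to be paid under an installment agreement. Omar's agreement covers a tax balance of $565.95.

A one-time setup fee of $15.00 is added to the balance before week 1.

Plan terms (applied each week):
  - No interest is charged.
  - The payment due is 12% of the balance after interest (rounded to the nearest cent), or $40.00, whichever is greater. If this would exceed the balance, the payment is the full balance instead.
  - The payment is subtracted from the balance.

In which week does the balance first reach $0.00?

13

Week 1: $580.95 − $69.71 → $511.24
Week 2: $511.24 − $61.35 → $449.89
Week 3: $449.89 − $53.99 → $395.90
Week 4: $395.90 − $47.51 → $348.39
Week 5: $348.39 − $41.81 → $306.58
Week 6: $306.58 − $40.00 → $266.58
Week 7: $266.58 − $40.00 → $226.58
Week 8: $226.58 − $40.00 → $186.58
Week 9: $186.58 − $40.00 → $146.58
Week 10: $146.58 − $40.00 → $106.58
Week 11: $106.58 − $40.00 → $66.58
Week 12: $66.58 − $40.00 → $26.58
Week 13: $26.58 − $26.58 → $0.00
Balance reaches $0.00 in week 13.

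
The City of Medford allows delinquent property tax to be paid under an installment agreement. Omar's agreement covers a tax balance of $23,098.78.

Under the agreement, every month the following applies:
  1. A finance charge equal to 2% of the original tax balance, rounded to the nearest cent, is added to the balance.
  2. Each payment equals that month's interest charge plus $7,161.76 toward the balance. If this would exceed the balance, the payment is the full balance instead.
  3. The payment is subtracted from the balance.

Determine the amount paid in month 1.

Month 1: opening $23,098.78; interest $461.98 → $23,560.76; payment $7,623.74; balance $15,937.02

$7,623.74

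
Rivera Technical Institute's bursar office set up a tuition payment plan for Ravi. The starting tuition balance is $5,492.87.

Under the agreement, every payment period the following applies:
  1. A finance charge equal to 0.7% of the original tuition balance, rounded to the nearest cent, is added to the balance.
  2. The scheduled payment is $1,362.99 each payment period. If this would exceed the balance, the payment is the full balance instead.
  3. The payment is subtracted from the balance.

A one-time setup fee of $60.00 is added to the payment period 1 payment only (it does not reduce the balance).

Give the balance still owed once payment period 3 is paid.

# | Opening | Interest | Payment | Fee | End bal
1 | $5,492.87 | $38.45 | $1,362.99 | $60.00 | $4,168.33
2 | $4,168.33 | $38.45 | $1,362.99 | — | $2,843.79
3 | $2,843.79 | $38.45 | $1,362.99 | — | $1,519.25

$1,519.25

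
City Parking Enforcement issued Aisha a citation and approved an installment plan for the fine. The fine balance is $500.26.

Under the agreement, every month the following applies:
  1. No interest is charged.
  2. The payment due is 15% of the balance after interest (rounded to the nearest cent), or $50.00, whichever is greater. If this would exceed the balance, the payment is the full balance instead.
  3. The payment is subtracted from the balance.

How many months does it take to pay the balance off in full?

10

Month 1: opening $500.26; payment $75.04; balance $425.22
Month 2: opening $425.22; payment $63.78; balance $361.44
Month 3: opening $361.44; payment $54.22; balance $307.22
Month 4: opening $307.22; payment $50.00; balance $257.22
Month 5: opening $257.22; payment $50.00; balance $207.22
Month 6: opening $207.22; payment $50.00; balance $157.22
Month 7: opening $157.22; payment $50.00; balance $107.22
Month 8: opening $107.22; payment $50.00; balance $57.22
Month 9: opening $57.22; payment $50.00; balance $7.22
Month 10: opening $7.22; payment $7.22; balance $0.00
Balance reaches $0.00 in month 10.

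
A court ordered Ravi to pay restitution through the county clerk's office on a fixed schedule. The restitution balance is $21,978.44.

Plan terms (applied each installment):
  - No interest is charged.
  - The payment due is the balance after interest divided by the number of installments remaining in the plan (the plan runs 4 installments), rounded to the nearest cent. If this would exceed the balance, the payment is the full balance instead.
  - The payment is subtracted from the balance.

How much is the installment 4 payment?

$5,494.61

Installment 1: $21,978.44 − $5,494.61 → $16,483.83
Installment 2: $16,483.83 − $5,494.61 → $10,989.22
Installment 3: $10,989.22 − $5,494.61 → $5,494.61
Installment 4: $5,494.61 − $5,494.61 → $0.00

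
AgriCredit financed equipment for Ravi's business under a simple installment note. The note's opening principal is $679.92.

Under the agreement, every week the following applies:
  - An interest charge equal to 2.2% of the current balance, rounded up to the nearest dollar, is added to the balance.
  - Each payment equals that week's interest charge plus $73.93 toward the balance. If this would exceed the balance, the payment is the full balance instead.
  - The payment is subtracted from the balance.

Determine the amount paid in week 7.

$79.93

Week 1: $679.92 +$15.00 interest = $694.92; pay $88.93 → $605.99
Week 2: $605.99 +$14.00 interest = $619.99; pay $87.93 → $532.06
Week 3: $532.06 +$12.00 interest = $544.06; pay $85.93 → $458.13
Week 4: $458.13 +$11.00 interest = $469.13; pay $84.93 → $384.20
Week 5: $384.20 +$9.00 interest = $393.20; pay $82.93 → $310.27
Week 6: $310.27 +$7.00 interest = $317.27; pay $80.93 → $236.34
Week 7: $236.34 +$6.00 interest = $242.34; pay $79.93 → $162.41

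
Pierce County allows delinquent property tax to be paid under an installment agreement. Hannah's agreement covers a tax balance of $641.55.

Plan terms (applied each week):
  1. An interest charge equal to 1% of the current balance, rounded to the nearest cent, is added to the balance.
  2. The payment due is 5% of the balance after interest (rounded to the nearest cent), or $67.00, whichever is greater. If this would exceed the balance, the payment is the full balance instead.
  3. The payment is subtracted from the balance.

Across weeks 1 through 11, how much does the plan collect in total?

# | Opening | Interest | Payment | End bal
1 | $641.55 | $6.42 | $67.00 | $580.97
2 | $580.97 | $5.81 | $67.00 | $519.78
3 | $519.78 | $5.20 | $67.00 | $457.98
4 | $457.98 | $4.58 | $67.00 | $395.56
5 | $395.56 | $3.96 | $67.00 | $332.52
6 | $332.52 | $3.33 | $67.00 | $268.85
7 | $268.85 | $2.69 | $67.00 | $204.54
8 | $204.54 | $2.05 | $67.00 | $139.59
9 | $139.59 | $1.40 | $67.00 | $73.99
10 | $73.99 | $0.74 | $67.00 | $7.73
11 | $7.73 | $0.08 | $7.81 | $0.00
Total paid: $677.81

$677.81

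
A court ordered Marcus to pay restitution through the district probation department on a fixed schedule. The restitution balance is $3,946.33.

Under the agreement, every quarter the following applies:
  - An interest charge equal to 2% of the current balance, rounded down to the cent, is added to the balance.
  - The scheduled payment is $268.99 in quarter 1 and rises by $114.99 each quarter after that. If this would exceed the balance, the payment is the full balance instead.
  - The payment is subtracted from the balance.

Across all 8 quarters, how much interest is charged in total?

$388.50

Quarter 1: $3,946.33 +$78.92 interest = $4,025.25; pay $268.99 → $3,756.26
Quarter 2: $3,756.26 +$75.12 interest = $3,831.38; pay $383.98 → $3,447.40
Quarter 3: $3,447.40 +$68.94 interest = $3,516.34; pay $498.97 → $3,017.37
Quarter 4: $3,017.37 +$60.34 interest = $3,077.71; pay $613.96 → $2,463.75
Quarter 5: $2,463.75 +$49.27 interest = $2,513.02; pay $728.95 → $1,784.07
Quarter 6: $1,784.07 +$35.68 interest = $1,819.75; pay $843.94 → $975.81
Quarter 7: $975.81 +$19.51 interest = $995.32; pay $958.93 → $36.39
Quarter 8: $36.39 +$0.72 interest = $37.11; pay $37.11 → $0.00
Total interest: $78.92 + $75.12 + $68.94 + $60.34 + $49.27 + $35.68 + $19.51 + $0.72 = $388.50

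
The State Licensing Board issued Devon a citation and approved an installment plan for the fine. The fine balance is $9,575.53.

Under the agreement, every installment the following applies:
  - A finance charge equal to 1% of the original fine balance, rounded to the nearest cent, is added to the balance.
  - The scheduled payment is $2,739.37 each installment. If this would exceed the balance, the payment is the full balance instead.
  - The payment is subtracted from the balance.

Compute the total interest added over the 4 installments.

# | Opening | Interest | Payment | End bal
1 | $9,575.53 | $95.76 | $2,739.37 | $6,931.92
2 | $6,931.92 | $95.76 | $2,739.37 | $4,288.31
3 | $4,288.31 | $95.76 | $2,739.37 | $1,644.70
4 | $1,644.70 | $95.76 | $1,740.46 | $0.00
Total interest: $95.76 + $95.76 + $95.76 + $95.76 = $383.04

$383.04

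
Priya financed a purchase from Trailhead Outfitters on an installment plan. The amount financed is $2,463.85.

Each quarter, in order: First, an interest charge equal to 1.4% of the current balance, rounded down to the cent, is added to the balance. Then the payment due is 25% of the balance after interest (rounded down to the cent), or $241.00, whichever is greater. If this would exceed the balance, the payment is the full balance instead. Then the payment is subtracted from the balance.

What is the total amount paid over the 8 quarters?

Quarter 1: $2,463.85 +$34.49 interest = $2,498.34; pay $624.58 → $1,873.76
Quarter 2: $1,873.76 +$26.23 interest = $1,899.99; pay $474.99 → $1,425.00
Quarter 3: $1,425.00 +$19.95 interest = $1,444.95; pay $361.23 → $1,083.72
Quarter 4: $1,083.72 +$15.17 interest = $1,098.89; pay $274.72 → $824.17
Quarter 5: $824.17 +$11.53 interest = $835.70; pay $241.00 → $594.70
Quarter 6: $594.70 +$8.32 interest = $603.02; pay $241.00 → $362.02
Quarter 7: $362.02 +$5.06 interest = $367.08; pay $241.00 → $126.08
Quarter 8: $126.08 +$1.76 interest = $127.84; pay $127.84 → $0.00
Total paid: $2,586.36

$2,586.36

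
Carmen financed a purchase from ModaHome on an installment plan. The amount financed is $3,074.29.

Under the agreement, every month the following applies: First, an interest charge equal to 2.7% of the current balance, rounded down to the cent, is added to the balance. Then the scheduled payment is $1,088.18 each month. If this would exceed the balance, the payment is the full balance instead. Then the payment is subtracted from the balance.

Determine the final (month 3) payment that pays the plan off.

# | Opening | Interest | Payment | End bal
1 | $3,074.29 | $83.00 | $1,088.18 | $2,069.11
2 | $2,069.11 | $55.86 | $1,088.18 | $1,036.79
3 | $1,036.79 | $27.99 | $1,064.78 | $0.00

$1,064.78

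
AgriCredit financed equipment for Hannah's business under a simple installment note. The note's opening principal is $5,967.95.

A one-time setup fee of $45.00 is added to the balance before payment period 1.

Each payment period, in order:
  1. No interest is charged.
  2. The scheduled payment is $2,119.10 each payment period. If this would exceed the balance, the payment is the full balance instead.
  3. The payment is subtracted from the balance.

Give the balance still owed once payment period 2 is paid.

$1,774.75

Payment period 1: opening $6,012.95; payment $2,119.10; balance $3,893.85
Payment period 2: opening $3,893.85; payment $2,119.10; balance $1,774.75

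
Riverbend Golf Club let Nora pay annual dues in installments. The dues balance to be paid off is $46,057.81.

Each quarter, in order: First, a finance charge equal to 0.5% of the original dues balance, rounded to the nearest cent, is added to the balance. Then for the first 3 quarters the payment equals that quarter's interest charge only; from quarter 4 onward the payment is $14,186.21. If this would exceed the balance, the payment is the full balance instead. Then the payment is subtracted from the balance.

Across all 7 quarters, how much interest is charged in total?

$1,612.03

# | Opening | Interest | Payment | End bal
1 | $46,057.81 | $230.29 | $230.29 | $46,057.81
2 | $46,057.81 | $230.29 | $230.29 | $46,057.81
3 | $46,057.81 | $230.29 | $230.29 | $46,057.81
4 | $46,057.81 | $230.29 | $14,186.21 | $32,101.89
5 | $32,101.89 | $230.29 | $14,186.21 | $18,145.97
6 | $18,145.97 | $230.29 | $14,186.21 | $4,190.05
7 | $4,190.05 | $230.29 | $4,420.34 | $0.00
Total interest: $230.29 + $230.29 + $230.29 + $230.29 + $230.29 + $230.29 + $230.29 = $1,612.03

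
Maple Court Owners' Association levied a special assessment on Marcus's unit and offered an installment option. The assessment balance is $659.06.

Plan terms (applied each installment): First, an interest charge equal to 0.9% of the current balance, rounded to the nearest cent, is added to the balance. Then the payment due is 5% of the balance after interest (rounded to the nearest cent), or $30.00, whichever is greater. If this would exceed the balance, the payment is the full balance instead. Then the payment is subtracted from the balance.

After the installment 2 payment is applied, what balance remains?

Installment 1: opening $659.06; interest $5.93 → $664.99; payment $33.25; balance $631.74
Installment 2: opening $631.74; interest $5.69 → $637.43; payment $31.87; balance $605.56

$605.56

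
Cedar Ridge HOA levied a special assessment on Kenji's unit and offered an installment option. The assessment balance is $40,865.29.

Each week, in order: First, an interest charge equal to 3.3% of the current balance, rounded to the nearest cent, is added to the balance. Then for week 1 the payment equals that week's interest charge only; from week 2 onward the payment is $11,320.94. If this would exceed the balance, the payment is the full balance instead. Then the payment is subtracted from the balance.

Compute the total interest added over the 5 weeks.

$4,724.44

# | Opening | Interest | Payment | End bal
1 | $40,865.29 | $1,348.55 | $1,348.55 | $40,865.29
2 | $40,865.29 | $1,348.55 | $11,320.94 | $30,892.90
3 | $30,892.90 | $1,019.47 | $11,320.94 | $20,591.43
4 | $20,591.43 | $679.52 | $11,320.94 | $9,950.01
5 | $9,950.01 | $328.35 | $10,278.36 | $0.00
Total interest: $1,348.55 + $1,348.55 + $1,019.47 + $679.52 + $328.35 = $4,724.44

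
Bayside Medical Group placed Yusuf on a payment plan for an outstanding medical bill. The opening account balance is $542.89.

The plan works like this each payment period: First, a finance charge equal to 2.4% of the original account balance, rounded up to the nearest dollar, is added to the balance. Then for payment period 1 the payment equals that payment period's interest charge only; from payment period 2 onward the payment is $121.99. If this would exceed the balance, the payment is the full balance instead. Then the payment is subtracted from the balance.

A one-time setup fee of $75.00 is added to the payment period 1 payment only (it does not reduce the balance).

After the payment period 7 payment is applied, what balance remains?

$0.00

Payment period 1: $542.89 +$14.00 interest = $556.89; pay $14.00 (+ $75.00 fee) → $542.89
Payment period 2: $542.89 +$14.00 interest = $556.89; pay $121.99 → $434.90
Payment period 3: $434.90 +$14.00 interest = $448.90; pay $121.99 → $326.91
Payment period 4: $326.91 +$14.00 interest = $340.91; pay $121.99 → $218.92
Payment period 5: $218.92 +$14.00 interest = $232.92; pay $121.99 → $110.93
Payment period 6: $110.93 +$14.00 interest = $124.93; pay $121.99 → $2.94
Payment period 7: $2.94 +$14.00 interest = $16.94; pay $16.94 → $0.00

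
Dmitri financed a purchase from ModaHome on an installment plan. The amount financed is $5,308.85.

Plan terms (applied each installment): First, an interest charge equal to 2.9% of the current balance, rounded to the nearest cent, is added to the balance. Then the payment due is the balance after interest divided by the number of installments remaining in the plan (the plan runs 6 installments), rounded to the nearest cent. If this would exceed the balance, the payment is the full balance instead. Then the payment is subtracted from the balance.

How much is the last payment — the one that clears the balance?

$1,050.37

Installment 1: $5,308.85 +$153.96 interest = $5,462.81; pay $910.47 → $4,552.34
Installment 2: $4,552.34 +$132.02 interest = $4,684.36; pay $936.87 → $3,747.49
Installment 3: $3,747.49 +$108.68 interest = $3,856.17; pay $964.04 → $2,892.13
Installment 4: $2,892.13 +$83.87 interest = $2,976.00; pay $992.00 → $1,984.00
Installment 5: $1,984.00 +$57.54 interest = $2,041.54; pay $1,020.77 → $1,020.77
Installment 6: $1,020.77 +$29.60 interest = $1,050.37; pay $1,050.37 → $0.00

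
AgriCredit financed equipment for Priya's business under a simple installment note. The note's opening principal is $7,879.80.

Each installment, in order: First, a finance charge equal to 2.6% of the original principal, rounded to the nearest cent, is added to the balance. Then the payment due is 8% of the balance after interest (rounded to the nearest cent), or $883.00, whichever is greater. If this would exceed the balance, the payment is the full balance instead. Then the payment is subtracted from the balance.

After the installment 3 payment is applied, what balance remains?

Installment 1: $7,879.80 +$204.87 interest = $8,084.67; pay $883.00 → $7,201.67
Installment 2: $7,201.67 +$204.87 interest = $7,406.54; pay $883.00 → $6,523.54
Installment 3: $6,523.54 +$204.87 interest = $6,728.41; pay $883.00 → $5,845.41

$5,845.41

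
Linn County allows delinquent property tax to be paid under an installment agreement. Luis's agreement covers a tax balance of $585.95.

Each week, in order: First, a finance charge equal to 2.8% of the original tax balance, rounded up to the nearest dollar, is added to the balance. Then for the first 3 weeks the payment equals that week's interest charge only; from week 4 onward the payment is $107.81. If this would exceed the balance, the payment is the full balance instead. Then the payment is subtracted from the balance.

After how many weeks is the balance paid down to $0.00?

# | Opening | Interest | Payment | End bal
1 | $585.95 | $17.00 | $17.00 | $585.95
2 | $585.95 | $17.00 | $17.00 | $585.95
3 | $585.95 | $17.00 | $17.00 | $585.95
4 | $585.95 | $17.00 | $107.81 | $495.14
5 | $495.14 | $17.00 | $107.81 | $404.33
6 | $404.33 | $17.00 | $107.81 | $313.52
7 | $313.52 | $17.00 | $107.81 | $222.71
8 | $222.71 | $17.00 | $107.81 | $131.90
9 | $131.90 | $17.00 | $107.81 | $41.09
10 | $41.09 | $17.00 | $58.09 | $0.00
Balance reaches $0.00 in week 10.

10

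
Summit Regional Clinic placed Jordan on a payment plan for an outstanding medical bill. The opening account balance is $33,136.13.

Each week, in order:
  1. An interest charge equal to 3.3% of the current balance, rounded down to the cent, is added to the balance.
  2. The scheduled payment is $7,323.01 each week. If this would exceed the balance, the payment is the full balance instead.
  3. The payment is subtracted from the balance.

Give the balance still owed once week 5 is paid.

# | Opening | Interest | Payment | End bal
1 | $33,136.13 | $1,093.49 | $7,323.01 | $26,906.61
2 | $26,906.61 | $887.91 | $7,323.01 | $20,471.51
3 | $20,471.51 | $675.55 | $7,323.01 | $13,824.05
4 | $13,824.05 | $456.19 | $7,323.01 | $6,957.23
5 | $6,957.23 | $229.58 | $7,186.81 | $0.00

$0.00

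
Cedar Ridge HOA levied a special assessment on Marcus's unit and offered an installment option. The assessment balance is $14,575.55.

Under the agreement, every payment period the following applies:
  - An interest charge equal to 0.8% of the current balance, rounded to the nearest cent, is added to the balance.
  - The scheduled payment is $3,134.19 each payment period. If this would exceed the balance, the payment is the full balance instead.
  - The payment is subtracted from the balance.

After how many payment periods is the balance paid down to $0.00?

5

Payment period 1: opening $14,575.55; interest $116.60 → $14,692.15; payment $3,134.19; balance $11,557.96
Payment period 2: opening $11,557.96; interest $92.46 → $11,650.42; payment $3,134.19; balance $8,516.23
Payment period 3: opening $8,516.23; interest $68.13 → $8,584.36; payment $3,134.19; balance $5,450.17
Payment period 4: opening $5,450.17; interest $43.60 → $5,493.77; payment $3,134.19; balance $2,359.58
Payment period 5: opening $2,359.58; interest $18.88 → $2,378.46; payment $2,378.46; balance $0.00
Balance reaches $0.00 in payment period 5.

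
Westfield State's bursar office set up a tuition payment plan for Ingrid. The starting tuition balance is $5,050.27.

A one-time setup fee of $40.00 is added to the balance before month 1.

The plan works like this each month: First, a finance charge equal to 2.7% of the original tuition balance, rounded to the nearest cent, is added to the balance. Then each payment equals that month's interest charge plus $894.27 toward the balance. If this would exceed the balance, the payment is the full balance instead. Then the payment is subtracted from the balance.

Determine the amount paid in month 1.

# | Opening | Interest | Payment | End bal
1 | $5,090.27 | $136.36 | $1,030.63 | $4,196.00

$1,030.63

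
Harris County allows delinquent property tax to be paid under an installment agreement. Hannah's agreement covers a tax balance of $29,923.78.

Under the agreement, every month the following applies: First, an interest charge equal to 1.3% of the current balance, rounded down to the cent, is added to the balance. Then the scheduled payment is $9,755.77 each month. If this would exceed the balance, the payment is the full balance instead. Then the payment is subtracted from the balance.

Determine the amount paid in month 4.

Month 1: $29,923.78 +$389.00 interest = $30,312.78; pay $9,755.77 → $20,557.01
Month 2: $20,557.01 +$267.24 interest = $20,824.25; pay $9,755.77 → $11,068.48
Month 3: $11,068.48 +$143.89 interest = $11,212.37; pay $9,755.77 → $1,456.60
Month 4: $1,456.60 +$18.93 interest = $1,475.53; pay $1,475.53 → $0.00

$1,475.53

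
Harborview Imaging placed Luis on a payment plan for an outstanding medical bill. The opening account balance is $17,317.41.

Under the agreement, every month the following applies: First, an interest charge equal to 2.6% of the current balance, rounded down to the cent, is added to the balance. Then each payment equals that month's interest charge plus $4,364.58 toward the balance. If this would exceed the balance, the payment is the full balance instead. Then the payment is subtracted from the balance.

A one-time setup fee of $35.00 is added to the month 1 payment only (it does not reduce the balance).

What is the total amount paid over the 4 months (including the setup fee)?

# | Opening | Interest | Payment | Fee | End bal
1 | $17,317.41 | $450.25 | $4,814.83 | $35.00 | $12,952.83
2 | $12,952.83 | $336.77 | $4,701.35 | — | $8,588.25
3 | $8,588.25 | $223.29 | $4,587.87 | — | $4,223.67
4 | $4,223.67 | $109.81 | $4,333.48 | — | $0.00
Total paid: $18,472.53

$18,472.53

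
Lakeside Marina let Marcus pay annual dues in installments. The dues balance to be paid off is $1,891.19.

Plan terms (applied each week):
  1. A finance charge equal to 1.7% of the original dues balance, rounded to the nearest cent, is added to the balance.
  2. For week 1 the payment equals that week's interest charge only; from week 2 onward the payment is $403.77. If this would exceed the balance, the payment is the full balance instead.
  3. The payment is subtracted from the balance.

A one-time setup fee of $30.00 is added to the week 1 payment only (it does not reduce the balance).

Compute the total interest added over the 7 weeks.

# | Opening | Interest | Payment | Fee | End bal
1 | $1,891.19 | $32.15 | $32.15 | $30.00 | $1,891.19
2 | $1,891.19 | $32.15 | $403.77 | — | $1,519.57
3 | $1,519.57 | $32.15 | $403.77 | — | $1,147.95
4 | $1,147.95 | $32.15 | $403.77 | — | $776.33
5 | $776.33 | $32.15 | $403.77 | — | $404.71
6 | $404.71 | $32.15 | $403.77 | — | $33.09
7 | $33.09 | $32.15 | $65.24 | — | $0.00
Total interest: $32.15 + $32.15 + $32.15 + $32.15 + $32.15 + $32.15 + $32.15 = $225.05

$225.05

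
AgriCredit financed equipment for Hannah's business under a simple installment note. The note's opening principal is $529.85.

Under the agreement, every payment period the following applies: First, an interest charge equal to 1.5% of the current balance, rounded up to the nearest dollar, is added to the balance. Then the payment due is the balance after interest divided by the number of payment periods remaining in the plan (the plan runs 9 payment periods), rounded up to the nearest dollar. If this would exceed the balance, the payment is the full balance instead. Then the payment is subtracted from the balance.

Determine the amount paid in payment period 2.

$61.00

# | Opening | Interest | Payment | End bal
1 | $529.85 | $8.00 | $60.00 | $477.85
2 | $477.85 | $8.00 | $61.00 | $424.85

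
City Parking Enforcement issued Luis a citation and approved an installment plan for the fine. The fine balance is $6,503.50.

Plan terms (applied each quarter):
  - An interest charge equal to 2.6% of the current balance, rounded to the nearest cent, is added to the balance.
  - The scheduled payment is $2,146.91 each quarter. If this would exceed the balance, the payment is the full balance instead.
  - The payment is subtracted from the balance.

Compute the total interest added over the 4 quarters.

Quarter 1: opening $6,503.50; interest $169.09 → $6,672.59; payment $2,146.91; balance $4,525.68
Quarter 2: opening $4,525.68; interest $117.67 → $4,643.35; payment $2,146.91; balance $2,496.44
Quarter 3: opening $2,496.44; interest $64.91 → $2,561.35; payment $2,146.91; balance $414.44
Quarter 4: opening $414.44; interest $10.78 → $425.22; payment $425.22; balance $0.00
Total interest: $169.09 + $117.67 + $64.91 + $10.78 = $362.45

$362.45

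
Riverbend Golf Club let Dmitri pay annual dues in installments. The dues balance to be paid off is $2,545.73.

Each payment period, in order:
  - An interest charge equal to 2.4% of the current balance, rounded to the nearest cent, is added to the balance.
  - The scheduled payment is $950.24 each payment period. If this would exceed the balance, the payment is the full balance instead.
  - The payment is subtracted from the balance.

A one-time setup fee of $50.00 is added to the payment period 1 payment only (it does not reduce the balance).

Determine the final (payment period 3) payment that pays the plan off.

$764.02

# | Opening | Interest | Payment | Fee | End bal
1 | $2,545.73 | $61.10 | $950.24 | $50.00 | $1,656.59
2 | $1,656.59 | $39.76 | $950.24 | — | $746.11
3 | $746.11 | $17.91 | $764.02 | — | $0.00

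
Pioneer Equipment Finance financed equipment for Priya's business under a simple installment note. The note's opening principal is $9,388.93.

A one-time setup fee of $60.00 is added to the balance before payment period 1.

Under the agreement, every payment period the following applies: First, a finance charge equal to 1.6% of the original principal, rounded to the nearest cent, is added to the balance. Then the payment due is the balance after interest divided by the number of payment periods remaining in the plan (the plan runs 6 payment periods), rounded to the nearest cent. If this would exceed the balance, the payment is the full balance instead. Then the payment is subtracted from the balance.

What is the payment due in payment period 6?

$1,942.86

Payment period 1: opening $9,448.93; interest $150.22 → $9,599.15; payment $1,599.86; balance $7,999.29
Payment period 2: opening $7,999.29; interest $150.22 → $8,149.51; payment $1,629.90; balance $6,519.61
Payment period 3: opening $6,519.61; interest $150.22 → $6,669.83; payment $1,667.46; balance $5,002.37
Payment period 4: opening $5,002.37; interest $150.22 → $5,152.59; payment $1,717.53; balance $3,435.06
Payment period 5: opening $3,435.06; interest $150.22 → $3,585.28; payment $1,792.64; balance $1,792.64
Payment period 6: opening $1,792.64; interest $150.22 → $1,942.86; payment $1,942.86; balance $0.00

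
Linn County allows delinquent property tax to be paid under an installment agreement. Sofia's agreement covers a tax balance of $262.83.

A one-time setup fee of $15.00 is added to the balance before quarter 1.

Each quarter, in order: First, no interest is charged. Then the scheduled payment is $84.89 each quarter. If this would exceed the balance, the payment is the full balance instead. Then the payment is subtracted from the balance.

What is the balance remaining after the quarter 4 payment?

Quarter 1: opening $277.83; payment $84.89; balance $192.94
Quarter 2: opening $192.94; payment $84.89; balance $108.05
Quarter 3: opening $108.05; payment $84.89; balance $23.16
Quarter 4: opening $23.16; payment $23.16; balance $0.00

$0.00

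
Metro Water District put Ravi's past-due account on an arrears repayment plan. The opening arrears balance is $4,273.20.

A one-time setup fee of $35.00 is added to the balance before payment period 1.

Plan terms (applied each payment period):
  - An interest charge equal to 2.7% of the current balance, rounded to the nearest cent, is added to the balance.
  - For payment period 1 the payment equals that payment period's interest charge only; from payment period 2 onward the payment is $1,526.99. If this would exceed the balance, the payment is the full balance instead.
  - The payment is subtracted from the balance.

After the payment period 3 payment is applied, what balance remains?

$1,448.77

Payment period 1: $4,308.20 +$116.32 interest = $4,424.52; pay $116.32 → $4,308.20
Payment period 2: $4,308.20 +$116.32 interest = $4,424.52; pay $1,526.99 → $2,897.53
Payment period 3: $2,897.53 +$78.23 interest = $2,975.76; pay $1,526.99 → $1,448.77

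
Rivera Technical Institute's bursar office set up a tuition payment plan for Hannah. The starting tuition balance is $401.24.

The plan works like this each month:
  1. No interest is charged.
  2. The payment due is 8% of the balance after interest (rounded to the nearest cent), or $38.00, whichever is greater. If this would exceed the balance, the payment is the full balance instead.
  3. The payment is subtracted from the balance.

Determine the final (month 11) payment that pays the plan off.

Month 1: opening $401.24; payment $38.00; balance $363.24
Month 2: opening $363.24; payment $38.00; balance $325.24
Month 3: opening $325.24; payment $38.00; balance $287.24
Month 4: opening $287.24; payment $38.00; balance $249.24
Month 5: opening $249.24; payment $38.00; balance $211.24
Month 6: opening $211.24; payment $38.00; balance $173.24
Month 7: opening $173.24; payment $38.00; balance $135.24
Month 8: opening $135.24; payment $38.00; balance $97.24
Month 9: opening $97.24; payment $38.00; balance $59.24
Month 10: opening $59.24; payment $38.00; balance $21.24
Month 11: opening $21.24; payment $21.24; balance $0.00

$21.24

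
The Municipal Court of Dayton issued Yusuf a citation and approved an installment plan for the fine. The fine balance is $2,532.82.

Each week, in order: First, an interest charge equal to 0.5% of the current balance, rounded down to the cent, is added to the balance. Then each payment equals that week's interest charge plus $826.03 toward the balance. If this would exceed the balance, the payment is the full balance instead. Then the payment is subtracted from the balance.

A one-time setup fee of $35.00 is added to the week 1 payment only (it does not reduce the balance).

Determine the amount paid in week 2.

Week 1: opening $2,532.82; interest $12.66 → $2,545.48; payment $838.69 (+ $35.00 fee); balance $1,706.79
Week 2: opening $1,706.79; interest $8.53 → $1,715.32; payment $834.56; balance $880.76

$834.56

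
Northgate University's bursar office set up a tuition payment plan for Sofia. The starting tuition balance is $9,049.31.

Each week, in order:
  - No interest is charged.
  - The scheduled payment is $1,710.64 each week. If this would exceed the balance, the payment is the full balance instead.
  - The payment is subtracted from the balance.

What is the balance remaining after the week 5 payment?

Week 1: opening $9,049.31; payment $1,710.64; balance $7,338.67
Week 2: opening $7,338.67; payment $1,710.64; balance $5,628.03
Week 3: opening $5,628.03; payment $1,710.64; balance $3,917.39
Week 4: opening $3,917.39; payment $1,710.64; balance $2,206.75
Week 5: opening $2,206.75; payment $1,710.64; balance $496.11

$496.11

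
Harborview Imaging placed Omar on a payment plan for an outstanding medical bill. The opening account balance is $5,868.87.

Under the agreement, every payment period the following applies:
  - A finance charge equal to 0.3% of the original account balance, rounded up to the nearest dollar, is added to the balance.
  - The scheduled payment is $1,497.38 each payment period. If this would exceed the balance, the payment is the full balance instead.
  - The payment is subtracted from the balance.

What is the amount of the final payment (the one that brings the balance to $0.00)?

$1,448.73

# | Opening | Interest | Payment | End bal
1 | $5,868.87 | $18.00 | $1,497.38 | $4,389.49
2 | $4,389.49 | $18.00 | $1,497.38 | $2,910.11
3 | $2,910.11 | $18.00 | $1,497.38 | $1,430.73
4 | $1,430.73 | $18.00 | $1,448.73 | $0.00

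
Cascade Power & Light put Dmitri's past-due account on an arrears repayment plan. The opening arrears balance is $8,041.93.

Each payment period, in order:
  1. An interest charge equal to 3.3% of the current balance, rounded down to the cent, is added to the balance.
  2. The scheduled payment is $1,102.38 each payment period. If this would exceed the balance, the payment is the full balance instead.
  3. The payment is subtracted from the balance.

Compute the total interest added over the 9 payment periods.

Payment period 1: opening $8,041.93; interest $265.38 → $8,307.31; payment $1,102.38; balance $7,204.93
Payment period 2: opening $7,204.93; interest $237.76 → $7,442.69; payment $1,102.38; balance $6,340.31
Payment period 3: opening $6,340.31; interest $209.23 → $6,549.54; payment $1,102.38; balance $5,447.16
Payment period 4: opening $5,447.16; interest $179.75 → $5,626.91; payment $1,102.38; balance $4,524.53
Payment period 5: opening $4,524.53; interest $149.30 → $4,673.83; payment $1,102.38; balance $3,571.45
Payment period 6: opening $3,571.45; interest $117.85 → $3,689.30; payment $1,102.38; balance $2,586.92
Payment period 7: opening $2,586.92; interest $85.36 → $2,672.28; payment $1,102.38; balance $1,569.90
Payment period 8: opening $1,569.90; interest $51.80 → $1,621.70; payment $1,102.38; balance $519.32
Payment period 9: opening $519.32; interest $17.13 → $536.45; payment $536.45; balance $0.00
Total interest: $265.38 + $237.76 + $209.23 + $179.75 + $149.30 + $117.85 + $85.36 + $51.80 + $17.13 = $1,313.56

$1,313.56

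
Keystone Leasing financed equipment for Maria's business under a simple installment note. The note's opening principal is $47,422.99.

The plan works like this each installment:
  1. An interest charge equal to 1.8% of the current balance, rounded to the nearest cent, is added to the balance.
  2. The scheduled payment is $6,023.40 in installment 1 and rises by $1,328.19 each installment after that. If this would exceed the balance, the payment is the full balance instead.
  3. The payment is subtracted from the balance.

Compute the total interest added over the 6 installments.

Installment 1: opening $47,422.99; interest $853.61 → $48,276.60; payment $6,023.40; balance $42,253.20
Installment 2: opening $42,253.20; interest $760.56 → $43,013.76; payment $7,351.59; balance $35,662.17
Installment 3: opening $35,662.17; interest $641.92 → $36,304.09; payment $8,679.78; balance $27,624.31
Installment 4: opening $27,624.31; interest $497.24 → $28,121.55; payment $10,007.97; balance $18,113.58
Installment 5: opening $18,113.58; interest $326.04 → $18,439.62; payment $11,336.16; balance $7,103.46
Installment 6: opening $7,103.46; interest $127.86 → $7,231.32; payment $7,231.32; balance $0.00
Total interest: $853.61 + $760.56 + $641.92 + $497.24 + $326.04 + $127.86 = $3,207.23

$3,207.23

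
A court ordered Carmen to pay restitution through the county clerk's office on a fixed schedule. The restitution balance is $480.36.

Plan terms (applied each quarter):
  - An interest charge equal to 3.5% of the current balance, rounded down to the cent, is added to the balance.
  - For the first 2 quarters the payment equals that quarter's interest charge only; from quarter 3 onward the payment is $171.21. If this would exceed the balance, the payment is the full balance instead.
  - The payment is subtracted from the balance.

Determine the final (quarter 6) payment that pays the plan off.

Quarter 1: $480.36 +$16.81 interest = $497.17; pay $16.81 → $480.36
Quarter 2: $480.36 +$16.81 interest = $497.17; pay $16.81 → $480.36
Quarter 3: $480.36 +$16.81 interest = $497.17; pay $171.21 → $325.96
Quarter 4: $325.96 +$11.40 interest = $337.36; pay $171.21 → $166.15
Quarter 5: $166.15 +$5.81 interest = $171.96; pay $171.21 → $0.75
Quarter 6: $0.75 +$0.02 interest = $0.77; pay $0.77 → $0.00

$0.77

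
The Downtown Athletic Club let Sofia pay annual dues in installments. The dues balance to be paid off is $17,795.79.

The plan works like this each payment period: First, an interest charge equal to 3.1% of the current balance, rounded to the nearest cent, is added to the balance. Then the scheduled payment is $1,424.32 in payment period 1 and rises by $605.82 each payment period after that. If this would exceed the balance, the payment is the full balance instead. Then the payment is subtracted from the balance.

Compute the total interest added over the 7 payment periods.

$2,585.25

Payment period 1: opening $17,795.79; interest $551.67 → $18,347.46; payment $1,424.32; balance $16,923.14
Payment period 2: opening $16,923.14; interest $524.62 → $17,447.76; payment $2,030.14; balance $15,417.62
Payment period 3: opening $15,417.62; interest $477.95 → $15,895.57; payment $2,635.96; balance $13,259.61
Payment period 4: opening $13,259.61; interest $411.05 → $13,670.66; payment $3,241.78; balance $10,428.88
Payment period 5: opening $10,428.88; interest $323.30 → $10,752.18; payment $3,847.60; balance $6,904.58
Payment period 6: opening $6,904.58; interest $214.04 → $7,118.62; payment $4,453.42; balance $2,665.20
Payment period 7: opening $2,665.20; interest $82.62 → $2,747.82; payment $2,747.82; balance $0.00
Total interest: $551.67 + $524.62 + $477.95 + $411.05 + $323.30 + $214.04 + $82.62 = $2,585.25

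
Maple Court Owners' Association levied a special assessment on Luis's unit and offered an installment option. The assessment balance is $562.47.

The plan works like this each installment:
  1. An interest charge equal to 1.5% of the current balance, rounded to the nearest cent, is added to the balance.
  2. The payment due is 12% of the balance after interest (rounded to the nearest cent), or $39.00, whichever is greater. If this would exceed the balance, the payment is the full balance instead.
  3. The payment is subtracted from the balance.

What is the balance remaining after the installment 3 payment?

$400.82

Installment 1: $562.47 +$8.44 interest = $570.91; pay $68.51 → $502.40
Installment 2: $502.40 +$7.54 interest = $509.94; pay $61.19 → $448.75
Installment 3: $448.75 +$6.73 interest = $455.48; pay $54.66 → $400.82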